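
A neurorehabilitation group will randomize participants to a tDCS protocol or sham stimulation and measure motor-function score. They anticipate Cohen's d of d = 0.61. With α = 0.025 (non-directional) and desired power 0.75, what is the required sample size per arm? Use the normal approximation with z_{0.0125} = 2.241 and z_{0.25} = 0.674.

n = 46 per group

For two independent groups with equal n: n = 2·((z_{α/2} + z_β) / d)².
z_{α/2} + z_β = 2.241 + 0.674 = 2.915.
n = 2 × (2.915 / 0.61)² = 2 × 4.779² = 2 × 22.84 = 45.7.
Round up to the next whole participant.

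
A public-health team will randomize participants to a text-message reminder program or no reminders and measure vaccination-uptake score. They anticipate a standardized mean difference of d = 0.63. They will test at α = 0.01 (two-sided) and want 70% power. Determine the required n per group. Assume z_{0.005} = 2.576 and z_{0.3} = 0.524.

For two independent groups with equal n: n = 2·((z_{α/2} + z_β) / d)².
z_{α/2} + z_β = 2.576 + 0.524 = 3.100.
n = 2 × (3.100 / 0.63)² = 2 × 4.921² = 2 × 24.21 = 48.4.
Round up to the next whole participant.

n = 49 per group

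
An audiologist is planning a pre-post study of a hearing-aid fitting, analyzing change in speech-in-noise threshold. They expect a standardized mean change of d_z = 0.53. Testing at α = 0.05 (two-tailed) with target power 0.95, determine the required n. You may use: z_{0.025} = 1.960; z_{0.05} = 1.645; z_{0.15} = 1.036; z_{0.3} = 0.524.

n = 47 pairs

For a paired (one-sample on differences) test: n = ((z_{α/2} + z_β) / d)².
z_{α/2} + z_β = 1.960 + 1.645 = 3.605.
n = (3.605 / 0.53)² = 6.802² = 46.27.
Round up.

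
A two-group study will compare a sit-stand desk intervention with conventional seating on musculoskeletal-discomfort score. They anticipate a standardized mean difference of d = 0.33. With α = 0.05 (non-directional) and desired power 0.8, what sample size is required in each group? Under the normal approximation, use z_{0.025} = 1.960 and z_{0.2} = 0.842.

n = 145 per group

For two independent groups with equal n: n = 2·((z_{α/2} + z_β) / d)².
z_{α/2} + z_β = 1.960 + 0.842 = 2.802.
n = 2 × (2.802 / 0.33)² = 2 × 8.491² = 2 × 72.10 = 144.2.
Round up to the next whole participant.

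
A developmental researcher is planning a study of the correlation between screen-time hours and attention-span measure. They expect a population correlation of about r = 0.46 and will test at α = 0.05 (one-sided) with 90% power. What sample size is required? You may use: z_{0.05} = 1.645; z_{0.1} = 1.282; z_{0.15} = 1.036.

n = 38

Fisher's z: C = ½·ln((1+r)/(1−r)) = ½·ln(2.7037) = 0.4973.
n = ((z_{α} + z_β)/C)² + 3.
(1.645 + 1.282) / 0.4973 = 2.927 / 0.4973 = 5.886.
n = 5.886² + 3 = 34.64 + 3 = 37.6.
Round up.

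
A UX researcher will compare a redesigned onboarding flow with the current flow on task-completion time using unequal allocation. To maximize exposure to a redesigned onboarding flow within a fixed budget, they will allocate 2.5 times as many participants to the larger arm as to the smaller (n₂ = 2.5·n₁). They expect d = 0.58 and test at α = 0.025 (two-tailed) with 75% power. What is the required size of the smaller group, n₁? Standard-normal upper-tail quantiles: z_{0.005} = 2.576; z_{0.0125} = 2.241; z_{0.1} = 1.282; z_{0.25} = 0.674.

n₁ = 36

With allocation ratio k = n₂/n₁ = 2.5, Var(x̄₁−x̄₂) = σ²(1/n₁ + 1/(k·n₁)) = σ²·(k+1)/(k·n₁).
So n₁ = (1 + 1/k)·((z_{α/2} + z_β)/d)² = 1.400 × (2.915/0.58)².
n₁ = 1.400 × 25.26 = 35.4.
Round up: n₁ = 36, giving n₂ = 2.5 × 36 = 90.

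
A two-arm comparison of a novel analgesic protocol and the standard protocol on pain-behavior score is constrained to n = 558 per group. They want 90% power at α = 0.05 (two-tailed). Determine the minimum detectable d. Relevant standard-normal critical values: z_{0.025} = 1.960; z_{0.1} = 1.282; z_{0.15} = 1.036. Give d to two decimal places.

d_min ≈ 0.19

For two independent groups of n = 558 each: d_min = (z_{α/2} + z_β)·√(2/n).
z-sum = 1.960 + 1.282 = 3.242.
d_min = 3.242 × √(2/558) = 3.242 × 0.0599 = 0.194.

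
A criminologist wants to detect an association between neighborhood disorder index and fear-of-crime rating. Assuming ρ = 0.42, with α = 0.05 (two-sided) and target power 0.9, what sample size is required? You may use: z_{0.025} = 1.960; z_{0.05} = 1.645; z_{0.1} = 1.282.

n = 56

Fisher's z: C = ½·ln((1+r)/(1−r)) = ½·ln(2.4483) = 0.4477.
n = ((z_{α/2} + z_β)/C)² + 3.
(1.960 + 1.282) / 0.4477 = 3.242 / 0.4477 = 7.241.
n = 7.241² + 3 = 52.44 + 3 = 55.4.
Round up.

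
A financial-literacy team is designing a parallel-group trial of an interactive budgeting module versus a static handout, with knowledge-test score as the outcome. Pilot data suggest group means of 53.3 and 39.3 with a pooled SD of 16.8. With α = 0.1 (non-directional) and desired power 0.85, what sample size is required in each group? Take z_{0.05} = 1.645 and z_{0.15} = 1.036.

n = 21 per group

Cohen's d = |M₁ − M₂| / SD_pooled = |53.3 − 39.3| / 16.8 = 14.0 / 16.8 = 0.833.
For two independent groups with equal n: n = 2·((z_{α/2} + z_β) / d)².
z_{α/2} + z_β = 1.645 + 1.036 = 2.681.
n = 2 × (2.681 / 0.833)² = 2 × 3.218² = 2 × 10.36 = 20.7.
Round up to the next whole participant.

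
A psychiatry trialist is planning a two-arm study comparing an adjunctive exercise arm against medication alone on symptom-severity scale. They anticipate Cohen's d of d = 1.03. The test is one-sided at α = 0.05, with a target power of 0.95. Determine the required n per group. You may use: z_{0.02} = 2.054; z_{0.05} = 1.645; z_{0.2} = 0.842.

For two independent groups with equal n: n = 2·((z_{α} + z_β) / d)².
z_{α} + z_β = 1.645 + 1.645 = 3.290.
n = 2 × (3.290 / 1.03)² = 2 × 3.194² = 2 × 10.20 = 20.4.
Round up to the next whole participant.

n = 21 per group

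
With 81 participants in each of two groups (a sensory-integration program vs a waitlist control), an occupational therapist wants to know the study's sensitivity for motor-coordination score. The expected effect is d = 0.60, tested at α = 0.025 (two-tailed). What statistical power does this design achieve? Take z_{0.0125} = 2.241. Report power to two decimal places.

For two equal groups, power = Φ(d·√(n/2) − z_{α/2}).
d·√(n/2) = 0.60 × √(81/2) = 0.60 × 6.364 = 3.818.
z_β = 3.818 − 2.241 = 1.577.
Power = Φ(1.577) = 0.943.

power ≈ 0.94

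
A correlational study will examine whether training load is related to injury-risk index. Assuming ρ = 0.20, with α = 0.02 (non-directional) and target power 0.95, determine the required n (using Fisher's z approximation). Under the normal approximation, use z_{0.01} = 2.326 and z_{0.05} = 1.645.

n = 387

Fisher's z: C = ½·ln((1+r)/(1−r)) = ½·ln(1.5000) = 0.2027.
n = ((z_{α/2} + z_β)/C)² + 3.
(2.326 + 1.645) / 0.2027 = 3.971 / 0.2027 = 19.591.
n = 19.591² + 3 = 383.79 + 3 = 386.8.
Round up.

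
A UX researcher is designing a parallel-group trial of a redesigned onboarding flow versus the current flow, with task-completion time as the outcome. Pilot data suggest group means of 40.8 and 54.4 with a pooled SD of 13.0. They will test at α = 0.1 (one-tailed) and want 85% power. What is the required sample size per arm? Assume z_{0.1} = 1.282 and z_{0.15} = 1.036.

Cohen's d = |M₁ − M₂| / SD_pooled = |40.8 − 54.4| / 13.0 = 13.6 / 13.0 = 1.046.
For two independent groups with equal n: n = 2·((z_{α} + z_β) / d)².
z_{α} + z_β = 1.282 + 1.036 = 2.318.
n = 2 × (2.318 / 1.046)² = 2 × 2.216² = 2 × 4.91 = 9.8.
Round up to the next whole participant.

n = 10 per group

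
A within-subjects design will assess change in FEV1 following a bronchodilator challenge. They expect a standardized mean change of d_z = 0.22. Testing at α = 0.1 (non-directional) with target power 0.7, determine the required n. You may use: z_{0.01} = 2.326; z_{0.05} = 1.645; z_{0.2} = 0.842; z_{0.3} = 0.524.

n = 98 pairs

For a paired (one-sample on differences) test: n = ((z_{α/2} + z_β) / d)².
z_{α/2} + z_β = 1.645 + 0.524 = 2.169.
n = (2.169 / 0.22)² = 9.859² = 97.20.
Round up.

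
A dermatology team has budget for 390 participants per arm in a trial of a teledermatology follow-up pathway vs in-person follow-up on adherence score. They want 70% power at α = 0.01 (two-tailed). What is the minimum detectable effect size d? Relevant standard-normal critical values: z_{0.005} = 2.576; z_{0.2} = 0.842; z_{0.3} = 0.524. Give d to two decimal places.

For two independent groups of n = 390 each: d_min = (z_{α/2} + z_β)·√(2/n).
z-sum = 2.576 + 0.524 = 3.100.
d_min = 3.100 × √(2/390) = 3.100 × 0.0716 = 0.222.

d_min ≈ 0.22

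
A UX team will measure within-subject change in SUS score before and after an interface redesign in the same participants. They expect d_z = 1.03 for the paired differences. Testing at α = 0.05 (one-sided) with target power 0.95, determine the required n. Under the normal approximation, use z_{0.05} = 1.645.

For a paired (one-sample on differences) test: n = ((z_{α} + z_β) / d)².
z_{α} + z_β = 1.645 + 1.645 = 3.290.
n = (3.290 / 1.03)² = 3.194² = 10.20.
Round up.

n = 11 pairs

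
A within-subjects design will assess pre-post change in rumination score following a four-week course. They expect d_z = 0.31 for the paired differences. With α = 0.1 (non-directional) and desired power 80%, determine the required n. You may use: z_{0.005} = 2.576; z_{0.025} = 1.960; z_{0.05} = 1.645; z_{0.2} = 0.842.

n = 65 pairs

For a paired (one-sample on differences) test: n = ((z_{α/2} + z_β) / d)².
z_{α/2} + z_β = 1.645 + 0.842 = 2.487.
n = (2.487 / 0.31)² = 8.023² = 64.36.
Round up.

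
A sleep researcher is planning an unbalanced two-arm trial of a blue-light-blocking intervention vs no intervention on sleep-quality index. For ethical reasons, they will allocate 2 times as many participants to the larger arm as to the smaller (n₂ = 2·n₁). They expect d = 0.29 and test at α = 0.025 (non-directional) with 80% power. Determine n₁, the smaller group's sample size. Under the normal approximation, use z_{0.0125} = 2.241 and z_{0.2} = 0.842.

n₁ = 170

With allocation ratio k = n₂/n₁ = 2, Var(x̄₁−x̄₂) = σ²(1/n₁ + 1/(k·n₁)) = σ²·(k+1)/(k·n₁).
So n₁ = (1 + 1/k)·((z_{α/2} + z_β)/d)² = 1.500 × (3.083/0.29)².
n₁ = 1.500 × 113.02 = 169.5.
Round up: n₁ = 170, giving n₂ = 2 × 170 = 340.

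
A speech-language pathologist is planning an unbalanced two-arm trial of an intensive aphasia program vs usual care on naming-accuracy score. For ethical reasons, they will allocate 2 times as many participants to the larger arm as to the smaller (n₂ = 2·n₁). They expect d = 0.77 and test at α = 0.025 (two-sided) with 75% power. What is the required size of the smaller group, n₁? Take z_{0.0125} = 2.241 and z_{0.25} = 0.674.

n₁ = 22

With allocation ratio k = n₂/n₁ = 2, Var(x̄₁−x̄₂) = σ²(1/n₁ + 1/(k·n₁)) = σ²·(k+1)/(k·n₁).
So n₁ = (1 + 1/k)·((z_{α/2} + z_β)/d)² = 1.500 × (2.915/0.77)².
n₁ = 1.500 × 14.33 = 21.5.
Round up: n₁ = 22, giving n₂ = 2 × 22 = 44.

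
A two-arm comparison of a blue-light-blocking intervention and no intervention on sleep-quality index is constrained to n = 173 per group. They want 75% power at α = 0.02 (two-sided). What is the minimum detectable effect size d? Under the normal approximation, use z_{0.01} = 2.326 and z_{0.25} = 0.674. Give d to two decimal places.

d_min ≈ 0.32

For two independent groups of n = 173 each: d_min = (z_{α/2} + z_β)·√(2/n).
z-sum = 2.326 + 0.674 = 3.000.
d_min = 3.000 × √(2/173) = 3.000 × 0.1075 = 0.323.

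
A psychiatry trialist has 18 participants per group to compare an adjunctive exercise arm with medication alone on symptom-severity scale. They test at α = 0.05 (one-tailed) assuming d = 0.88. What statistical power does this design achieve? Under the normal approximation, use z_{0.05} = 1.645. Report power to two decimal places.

power ≈ 0.84

For two equal groups, power = Φ(d·√(n/2) − z_{α}).
d·√(n/2) = 0.88 × √(18/2) = 0.88 × 3.000 = 2.640.
z_β = 2.640 − 1.645 = 0.995.
Power = Φ(0.995) = 0.840.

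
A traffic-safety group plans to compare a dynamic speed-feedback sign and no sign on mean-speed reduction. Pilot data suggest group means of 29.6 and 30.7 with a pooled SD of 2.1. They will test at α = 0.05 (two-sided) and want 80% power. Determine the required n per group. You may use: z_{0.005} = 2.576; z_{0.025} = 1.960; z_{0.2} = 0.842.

Cohen's d = |M₁ − M₂| / SD_pooled = |29.6 − 30.7| / 2.1 = 1.1 / 2.1 = 0.524.
For two independent groups with equal n: n = 2·((z_{α/2} + z_β) / d)².
z_{α/2} + z_β = 1.960 + 0.842 = 2.802.
n = 2 × (2.802 / 0.524)² = 2 × 5.347² = 2 × 28.59 = 57.2.
Round up to the next whole participant.

n = 58 per group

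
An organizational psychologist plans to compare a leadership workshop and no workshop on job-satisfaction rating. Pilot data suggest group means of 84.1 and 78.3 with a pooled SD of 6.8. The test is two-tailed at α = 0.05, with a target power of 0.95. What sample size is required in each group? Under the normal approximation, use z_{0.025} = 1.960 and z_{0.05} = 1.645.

Cohen's d = |M₁ − M₂| / SD_pooled = |84.1 − 78.3| / 6.8 = 5.8 / 6.8 = 0.853.
For two independent groups with equal n: n = 2·((z_{α/2} + z_β) / d)².
z_{α/2} + z_β = 1.960 + 1.645 = 3.605.
n = 2 × (3.605 / 0.853)² = 2 × 4.226² = 2 × 17.86 = 35.7.
Round up to the next whole participant.

n = 36 per group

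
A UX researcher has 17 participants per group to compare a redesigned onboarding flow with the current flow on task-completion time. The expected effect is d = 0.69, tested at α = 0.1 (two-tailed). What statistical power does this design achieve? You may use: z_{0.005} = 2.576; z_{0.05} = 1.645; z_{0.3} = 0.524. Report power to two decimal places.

power ≈ 0.64

For two equal groups, power = Φ(d·√(n/2) − z_{α/2}).
d·√(n/2) = 0.69 × √(17/2) = 0.69 × 2.915 = 2.012.
z_β = 2.012 − 1.645 = 0.367.
Power = Φ(0.367) = 0.643.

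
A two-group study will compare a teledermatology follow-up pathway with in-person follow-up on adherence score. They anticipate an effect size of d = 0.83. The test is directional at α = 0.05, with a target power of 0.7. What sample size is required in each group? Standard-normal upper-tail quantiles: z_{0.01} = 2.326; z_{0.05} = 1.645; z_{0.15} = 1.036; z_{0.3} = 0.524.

n = 14 per group

For two independent groups with equal n: n = 2·((z_{α} + z_β) / d)².
z_{α} + z_β = 1.645 + 0.524 = 2.169.
n = 2 × (2.169 / 0.83)² = 2 × 2.613² = 2 × 6.83 = 13.7.
Round up to the next whole participant.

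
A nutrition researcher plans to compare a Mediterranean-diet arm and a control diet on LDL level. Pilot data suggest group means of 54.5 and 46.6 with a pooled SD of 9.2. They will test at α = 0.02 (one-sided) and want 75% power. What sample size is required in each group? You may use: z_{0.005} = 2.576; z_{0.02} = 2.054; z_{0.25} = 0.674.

n = 21 per group

Cohen's d = |M₁ − M₂| / SD_pooled = |54.5 − 46.6| / 9.2 = 7.9 / 9.2 = 0.859.
For two independent groups with equal n: n = 2·((z_{α} + z_β) / d)².
z_{α} + z_β = 2.054 + 0.674 = 2.728.
n = 2 × (2.728 / 0.859)² = 2 × 3.176² = 2 × 10.09 = 20.2.
Round up to the next whole participant.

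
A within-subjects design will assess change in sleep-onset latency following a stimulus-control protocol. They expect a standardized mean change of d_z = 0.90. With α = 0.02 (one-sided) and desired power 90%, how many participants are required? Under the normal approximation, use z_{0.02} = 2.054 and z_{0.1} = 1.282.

For a paired (one-sample on differences) test: n = ((z_{α} + z_β) / d)².
z_{α} + z_β = 2.054 + 1.282 = 3.336.
n = (3.336 / 0.90)² = 3.707² = 13.74.
Round up.

n = 14 pairs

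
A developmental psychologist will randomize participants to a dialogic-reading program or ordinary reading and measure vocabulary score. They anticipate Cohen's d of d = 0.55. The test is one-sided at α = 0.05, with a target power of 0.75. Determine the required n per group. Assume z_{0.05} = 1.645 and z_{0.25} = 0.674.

n = 36 per group

For two independent groups with equal n: n = 2·((z_{α} + z_β) / d)².
z_{α} + z_β = 1.645 + 0.674 = 2.319.
n = 2 × (2.319 / 0.55)² = 2 × 4.216² = 2 × 17.78 = 35.6.
Round up to the next whole participant.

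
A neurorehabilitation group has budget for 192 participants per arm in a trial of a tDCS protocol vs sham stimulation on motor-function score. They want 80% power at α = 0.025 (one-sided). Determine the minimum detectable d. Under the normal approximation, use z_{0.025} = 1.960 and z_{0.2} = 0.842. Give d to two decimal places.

d_min ≈ 0.29

For two independent groups of n = 192 each: d_min = (z_{α} + z_β)·√(2/n).
z-sum = 1.960 + 0.842 = 2.802.
d_min = 2.802 × √(2/192) = 2.802 × 0.1021 = 0.286.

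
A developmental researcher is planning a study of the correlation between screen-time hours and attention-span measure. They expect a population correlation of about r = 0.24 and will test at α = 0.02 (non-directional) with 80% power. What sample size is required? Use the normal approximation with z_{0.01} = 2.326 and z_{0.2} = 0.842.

Fisher's z: C = ½·ln((1+r)/(1−r)) = ½·ln(1.6316) = 0.2448.
n = ((z_{α/2} + z_β)/C)² + 3.
(2.326 + 0.842) / 0.2448 = 3.168 / 0.2448 = 12.941.
n = 12.941² + 3 = 167.47 + 3 = 170.5.
Round up.

n = 171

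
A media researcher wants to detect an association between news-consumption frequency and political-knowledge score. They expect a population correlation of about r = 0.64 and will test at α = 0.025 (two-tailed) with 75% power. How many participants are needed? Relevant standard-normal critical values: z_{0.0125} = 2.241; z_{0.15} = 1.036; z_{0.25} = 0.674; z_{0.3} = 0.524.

n = 18

Fisher's z: C = ½·ln((1+r)/(1−r)) = ½·ln(4.5556) = 0.7582.
n = ((z_{α/2} + z_β)/C)² + 3.
(2.241 + 0.674) / 0.7582 = 2.915 / 0.7582 = 3.845.
n = 3.845² + 3 = 14.78 + 3 = 17.8.
Round up.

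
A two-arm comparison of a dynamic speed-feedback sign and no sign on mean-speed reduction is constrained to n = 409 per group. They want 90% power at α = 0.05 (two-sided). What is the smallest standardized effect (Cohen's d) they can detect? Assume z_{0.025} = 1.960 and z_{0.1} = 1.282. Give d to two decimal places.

For two independent groups of n = 409 each: d_min = (z_{α/2} + z_β)·√(2/n).
z-sum = 1.960 + 1.282 = 3.242.
d_min = 3.242 × √(2/409) = 3.242 × 0.0699 = 0.227.

d_min ≈ 0.23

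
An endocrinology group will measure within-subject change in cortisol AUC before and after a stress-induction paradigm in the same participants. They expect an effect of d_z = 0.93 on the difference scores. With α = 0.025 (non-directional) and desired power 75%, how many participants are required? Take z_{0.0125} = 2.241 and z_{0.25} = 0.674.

For a paired (one-sample on differences) test: n = ((z_{α/2} + z_β) / d)².
z_{α/2} + z_β = 2.241 + 0.674 = 2.915.
n = (2.915 / 0.93)² = 3.134² = 9.82.
Round up.

n = 10 pairs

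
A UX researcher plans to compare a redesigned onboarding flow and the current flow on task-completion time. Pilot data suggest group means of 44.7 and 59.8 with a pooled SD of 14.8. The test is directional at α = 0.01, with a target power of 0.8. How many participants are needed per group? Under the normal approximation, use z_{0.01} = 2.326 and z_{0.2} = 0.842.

n = 20 per group

Cohen's d = |M₁ − M₂| / SD_pooled = |44.7 − 59.8| / 14.8 = 15.1 / 14.8 = 1.020.
For two independent groups with equal n: n = 2·((z_{α} + z_β) / d)².
z_{α} + z_β = 2.326 + 0.842 = 3.168.
n = 2 × (3.168 / 1.020)² = 2 × 3.106² = 2 × 9.65 = 19.3.
Round up to the next whole participant.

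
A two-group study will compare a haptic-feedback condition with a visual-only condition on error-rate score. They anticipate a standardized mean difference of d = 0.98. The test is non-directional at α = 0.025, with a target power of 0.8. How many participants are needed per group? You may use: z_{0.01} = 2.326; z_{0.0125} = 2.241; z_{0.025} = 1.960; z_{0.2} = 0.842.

n = 20 per group

For two independent groups with equal n: n = 2·((z_{α/2} + z_β) / d)².
z_{α/2} + z_β = 2.241 + 0.842 = 3.083.
n = 2 × (3.083 / 0.98)² = 2 × 3.146² = 2 × 9.90 = 19.8.
Round up to the next whole participant.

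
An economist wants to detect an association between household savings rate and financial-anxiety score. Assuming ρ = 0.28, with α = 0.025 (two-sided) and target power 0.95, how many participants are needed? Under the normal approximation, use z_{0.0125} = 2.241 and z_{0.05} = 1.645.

Fisher's z: C = ½·ln((1+r)/(1−r)) = ½·ln(1.7778) = 0.2877.
n = ((z_{α/2} + z_β)/C)² + 3.
(2.241 + 1.645) / 0.2877 = 3.886 / 0.2877 = 13.507.
n = 13.507² + 3 = 182.44 + 3 = 185.4.
Round up.

n = 186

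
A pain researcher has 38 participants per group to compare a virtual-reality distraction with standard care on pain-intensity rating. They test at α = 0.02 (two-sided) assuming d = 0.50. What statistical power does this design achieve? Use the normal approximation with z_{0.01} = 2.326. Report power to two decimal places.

For two equal groups, power = Φ(d·√(n/2) − z_{α/2}).
d·√(n/2) = 0.50 × √(38/2) = 0.50 × 4.359 = 2.179.
z_β = 2.179 − 2.326 = -0.147.
Power = Φ(-0.147) = 0.442.

power ≈ 0.44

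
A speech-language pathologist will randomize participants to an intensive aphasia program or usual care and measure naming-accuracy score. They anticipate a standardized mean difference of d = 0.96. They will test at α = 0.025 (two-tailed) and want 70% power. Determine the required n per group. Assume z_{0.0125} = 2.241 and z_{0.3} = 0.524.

For two independent groups with equal n: n = 2·((z_{α/2} + z_β) / d)².
z_{α/2} + z_β = 2.241 + 0.524 = 2.765.
n = 2 × (2.765 / 0.96)² = 2 × 2.880² = 2 × 8.30 = 16.6.
Round up to the next whole participant.

n = 17 per group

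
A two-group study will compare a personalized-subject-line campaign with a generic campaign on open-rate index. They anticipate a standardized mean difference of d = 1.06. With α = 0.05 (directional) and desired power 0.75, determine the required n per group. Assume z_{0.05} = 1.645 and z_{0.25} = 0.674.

For two independent groups with equal n: n = 2·((z_{α} + z_β) / d)².
z_{α} + z_β = 1.645 + 0.674 = 2.319.
n = 2 × (2.319 / 1.06)² = 2 × 2.188² = 2 × 4.79 = 9.6.
Round up to the next whole participant.

n = 10 per group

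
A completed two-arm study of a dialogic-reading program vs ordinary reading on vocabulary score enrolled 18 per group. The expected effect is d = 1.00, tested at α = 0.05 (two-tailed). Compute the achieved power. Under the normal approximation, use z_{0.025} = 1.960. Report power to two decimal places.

For two equal groups, power = Φ(d·√(n/2) − z_{α/2}).
d·√(n/2) = 1.00 × √(18/2) = 1.00 × 3.000 = 3.000.
z_β = 3.000 − 1.960 = 1.040.
Power = Φ(1.040) = 0.851.

power ≈ 0.85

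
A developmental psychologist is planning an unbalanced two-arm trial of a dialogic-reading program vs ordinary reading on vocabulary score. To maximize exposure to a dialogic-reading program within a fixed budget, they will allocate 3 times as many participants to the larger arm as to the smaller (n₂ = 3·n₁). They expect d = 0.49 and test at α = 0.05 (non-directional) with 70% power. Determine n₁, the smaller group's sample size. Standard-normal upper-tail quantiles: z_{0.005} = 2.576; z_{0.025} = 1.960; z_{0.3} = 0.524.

n₁ = 35

With allocation ratio k = n₂/n₁ = 3, Var(x̄₁−x̄₂) = σ²(1/n₁ + 1/(k·n₁)) = σ²·(k+1)/(k·n₁).
So n₁ = (1 + 1/k)·((z_{α/2} + z_β)/d)² = 1.333 × (2.484/0.49)².
n₁ = 1.333 × 25.70 = 34.3.
Round up: n₁ = 35, giving n₂ = 3 × 35 = 105.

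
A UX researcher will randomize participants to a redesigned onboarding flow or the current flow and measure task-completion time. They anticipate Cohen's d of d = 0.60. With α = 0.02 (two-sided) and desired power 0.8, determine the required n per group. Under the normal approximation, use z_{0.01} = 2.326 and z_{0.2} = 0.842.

For two independent groups with equal n: n = 2·((z_{α/2} + z_β) / d)².
z_{α/2} + z_β = 2.326 + 0.842 = 3.168.
n = 2 × (3.168 / 0.60)² = 2 × 5.280² = 2 × 27.88 = 55.8.
Round up to the next whole participant.

n = 56 per group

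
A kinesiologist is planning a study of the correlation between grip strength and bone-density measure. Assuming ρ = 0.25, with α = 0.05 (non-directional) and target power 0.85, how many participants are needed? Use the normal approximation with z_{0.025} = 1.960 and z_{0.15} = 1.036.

n = 141

Fisher's z: C = ½·ln((1+r)/(1−r)) = ½·ln(1.6667) = 0.2554.
n = ((z_{α/2} + z_β)/C)² + 3.
(1.960 + 1.036) / 0.2554 = 2.996 / 0.2554 = 11.731.
n = 11.731² + 3 = 137.61 + 3 = 140.6.
Round up.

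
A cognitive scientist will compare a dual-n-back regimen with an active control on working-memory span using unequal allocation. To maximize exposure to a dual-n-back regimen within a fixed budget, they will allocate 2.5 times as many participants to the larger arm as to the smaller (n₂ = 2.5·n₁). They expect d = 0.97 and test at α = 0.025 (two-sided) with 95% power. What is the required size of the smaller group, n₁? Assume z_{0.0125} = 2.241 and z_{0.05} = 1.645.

n₁ = 23

With allocation ratio k = n₂/n₁ = 2.5, Var(x̄₁−x̄₂) = σ²(1/n₁ + 1/(k·n₁)) = σ²·(k+1)/(k·n₁).
So n₁ = (1 + 1/k)·((z_{α/2} + z_β)/d)² = 1.400 × (3.886/0.97)².
n₁ = 1.400 × 16.05 = 22.5.
Round up: n₁ = 23, giving n₂ = ⌈2.5 × 23⌉ = ⌈57.5⌉ = 58.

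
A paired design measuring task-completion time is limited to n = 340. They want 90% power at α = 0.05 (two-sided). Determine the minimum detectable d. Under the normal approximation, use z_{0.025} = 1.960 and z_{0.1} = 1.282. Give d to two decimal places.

For a single sample (or paired design) of n = 340: d_min = (z_{α/2} + z_β)/√n.
z-sum = 1.960 + 1.282 = 3.242.
d_min = 3.242 / √340 = 3.242 / 18.439 = 0.176.

d_min ≈ 0.18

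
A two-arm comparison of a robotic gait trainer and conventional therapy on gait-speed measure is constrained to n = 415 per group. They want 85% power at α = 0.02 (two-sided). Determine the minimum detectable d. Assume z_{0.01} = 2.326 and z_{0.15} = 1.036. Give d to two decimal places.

d_min ≈ 0.23

For two independent groups of n = 415 each: d_min = (z_{α/2} + z_β)·√(2/n).
z-sum = 2.326 + 1.036 = 3.362.
d_min = 3.362 × √(2/415) = 3.362 × 0.0694 = 0.233.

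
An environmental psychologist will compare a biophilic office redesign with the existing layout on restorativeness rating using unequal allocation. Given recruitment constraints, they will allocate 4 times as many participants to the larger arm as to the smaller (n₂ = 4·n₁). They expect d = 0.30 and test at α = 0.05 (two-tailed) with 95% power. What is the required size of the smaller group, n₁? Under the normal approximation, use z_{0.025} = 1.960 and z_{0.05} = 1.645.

With allocation ratio k = n₂/n₁ = 4, Var(x̄₁−x̄₂) = σ²(1/n₁ + 1/(k·n₁)) = σ²·(k+1)/(k·n₁).
So n₁ = (1 + 1/k)·((z_{α/2} + z_β)/d)² = 1.250 × (3.605/0.30)².
n₁ = 1.250 × 144.40 = 180.5.
Round up: n₁ = 181, giving n₂ = 4 × 181 = 724.

n₁ = 181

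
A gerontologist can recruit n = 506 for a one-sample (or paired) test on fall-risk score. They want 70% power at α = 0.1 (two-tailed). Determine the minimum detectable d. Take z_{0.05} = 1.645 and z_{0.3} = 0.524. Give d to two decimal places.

For a single sample (or paired design) of n = 506: d_min = (z_{α/2} + z_β)/√n.
z-sum = 1.645 + 0.524 = 2.169.
d_min = 2.169 / √506 = 2.169 / 22.494 = 0.096.

d_min ≈ 0.10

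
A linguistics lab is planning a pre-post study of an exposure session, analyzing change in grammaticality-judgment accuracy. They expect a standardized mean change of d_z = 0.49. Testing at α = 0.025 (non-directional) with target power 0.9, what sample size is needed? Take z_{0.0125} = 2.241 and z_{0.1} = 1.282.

For a paired (one-sample on differences) test: n = ((z_{α/2} + z_β) / d)².
z_{α/2} + z_β = 2.241 + 1.282 = 3.523.
n = (3.523 / 0.49)² = 7.190² = 51.69.
Round up.

n = 52 pairs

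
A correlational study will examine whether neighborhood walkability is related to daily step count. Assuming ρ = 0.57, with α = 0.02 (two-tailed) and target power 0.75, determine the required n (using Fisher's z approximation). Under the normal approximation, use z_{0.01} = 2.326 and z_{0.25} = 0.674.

Fisher's z: C = ½·ln((1+r)/(1−r)) = ½·ln(3.6512) = 0.6475.
n = ((z_{α/2} + z_β)/C)² + 3.
(2.326 + 0.674) / 0.6475 = 3.000 / 0.6475 = 4.633.
n = 4.633² + 3 = 21.47 + 3 = 24.5.
Round up.

n = 25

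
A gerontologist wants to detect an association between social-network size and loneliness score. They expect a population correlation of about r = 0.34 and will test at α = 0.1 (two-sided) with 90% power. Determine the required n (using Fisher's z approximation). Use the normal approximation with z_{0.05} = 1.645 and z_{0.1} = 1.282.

n = 72

Fisher's z: C = ½·ln((1+r)/(1−r)) = ½·ln(2.0303) = 0.3541.
n = ((z_{α/2} + z_β)/C)² + 3.
(1.645 + 1.282) / 0.3541 = 2.927 / 0.3541 = 8.266.
n = 8.266² + 3 = 68.33 + 3 = 71.3.
Round up.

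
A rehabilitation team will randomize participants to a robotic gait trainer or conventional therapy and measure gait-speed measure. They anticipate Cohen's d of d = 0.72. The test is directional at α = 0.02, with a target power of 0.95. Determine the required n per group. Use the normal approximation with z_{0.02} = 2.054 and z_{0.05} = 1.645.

For two independent groups with equal n: n = 2·((z_{α} + z_β) / d)².
z_{α} + z_β = 2.054 + 1.645 = 3.699.
n = 2 × (3.699 / 0.72)² = 2 × 5.138² = 2 × 26.39 = 52.8.
Round up to the next whole participant.

n = 53 per group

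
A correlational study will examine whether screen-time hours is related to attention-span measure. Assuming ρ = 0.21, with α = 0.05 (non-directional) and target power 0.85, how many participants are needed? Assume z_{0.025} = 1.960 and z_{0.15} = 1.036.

Fisher's z: C = ½·ln((1+r)/(1−r)) = ½·ln(1.5316) = 0.2132.
n = ((z_{α/2} + z_β)/C)² + 3.
(1.960 + 1.036) / 0.2132 = 2.996 / 0.2132 = 14.053.
n = 14.053² + 3 = 197.47 + 3 = 200.5.
Round up.

n = 201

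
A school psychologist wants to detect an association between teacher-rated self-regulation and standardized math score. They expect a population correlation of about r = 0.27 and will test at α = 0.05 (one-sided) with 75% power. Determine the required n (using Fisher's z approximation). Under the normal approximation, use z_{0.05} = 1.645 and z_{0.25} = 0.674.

n = 74

Fisher's z: C = ½·ln((1+r)/(1−r)) = ½·ln(1.7397) = 0.2769.
n = ((z_{α} + z_β)/C)² + 3.
(1.645 + 0.674) / 0.2769 = 2.319 / 0.2769 = 8.375.
n = 8.375² + 3 = 70.14 + 3 = 73.1.
Round up.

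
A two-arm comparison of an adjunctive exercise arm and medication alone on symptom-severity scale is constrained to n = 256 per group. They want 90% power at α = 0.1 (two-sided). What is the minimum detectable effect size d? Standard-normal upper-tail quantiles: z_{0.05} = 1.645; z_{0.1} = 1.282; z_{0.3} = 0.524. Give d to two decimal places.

d_min ≈ 0.26

For two independent groups of n = 256 each: d_min = (z_{α/2} + z_β)·√(2/n).
z-sum = 1.645 + 1.282 = 2.927.
d_min = 2.927 × √(2/256) = 2.927 × 0.0884 = 0.259.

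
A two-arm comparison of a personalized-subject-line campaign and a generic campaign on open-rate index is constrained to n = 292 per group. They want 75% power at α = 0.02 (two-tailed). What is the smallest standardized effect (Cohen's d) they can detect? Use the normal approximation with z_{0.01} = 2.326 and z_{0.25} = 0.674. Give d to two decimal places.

For two independent groups of n = 292 each: d_min = (z_{α/2} + z_β)·√(2/n).
z-sum = 2.326 + 0.674 = 3.000.
d_min = 3.000 × √(2/292) = 3.000 × 0.0828 = 0.248.

d_min ≈ 0.25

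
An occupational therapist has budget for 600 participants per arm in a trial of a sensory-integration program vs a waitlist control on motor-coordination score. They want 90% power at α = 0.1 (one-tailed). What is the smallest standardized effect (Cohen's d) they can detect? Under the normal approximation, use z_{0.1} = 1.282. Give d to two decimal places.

For two independent groups of n = 600 each: d_min = (z_{α} + z_β)·√(2/n).
z-sum = 1.282 + 1.282 = 2.564.
d_min = 2.564 × √(2/600) = 2.564 × 0.0577 = 0.148.

d_min ≈ 0.15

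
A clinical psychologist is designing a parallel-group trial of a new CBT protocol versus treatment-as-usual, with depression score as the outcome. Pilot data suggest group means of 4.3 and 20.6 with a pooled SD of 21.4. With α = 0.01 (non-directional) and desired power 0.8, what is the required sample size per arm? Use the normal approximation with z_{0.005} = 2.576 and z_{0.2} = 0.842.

n = 41 per group

Cohen's d = |M₁ − M₂| / SD_pooled = |4.3 − 20.6| / 21.4 = 16.3 / 21.4 = 0.762.
For two independent groups with equal n: n = 2·((z_{α/2} + z_β) / d)².
z_{α/2} + z_β = 2.576 + 0.842 = 3.418.
n = 2 × (3.418 / 0.762)² = 2 × 4.486² = 2 × 20.12 = 40.2.
Round up to the next whole participant.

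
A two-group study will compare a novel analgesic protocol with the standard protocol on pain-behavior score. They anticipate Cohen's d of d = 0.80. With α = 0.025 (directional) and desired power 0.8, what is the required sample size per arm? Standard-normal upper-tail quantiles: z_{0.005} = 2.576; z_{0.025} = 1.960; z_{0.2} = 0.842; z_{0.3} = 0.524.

n = 25 per group

For two independent groups with equal n: n = 2·((z_{α} + z_β) / d)².
z_{α} + z_β = 1.960 + 0.842 = 2.802.
n = 2 × (2.802 / 0.80)² = 2 × 3.502² = 2 × 12.27 = 24.5.
Round up to the next whole participant.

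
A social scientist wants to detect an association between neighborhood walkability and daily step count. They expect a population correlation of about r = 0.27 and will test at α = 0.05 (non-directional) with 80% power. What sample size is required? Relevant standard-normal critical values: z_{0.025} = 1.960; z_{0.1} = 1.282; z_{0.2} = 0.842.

n = 106

Fisher's z: C = ½·ln((1+r)/(1−r)) = ½·ln(1.7397) = 0.2769.
n = ((z_{α/2} + z_β)/C)² + 3.
(1.960 + 0.842) / 0.2769 = 2.802 / 0.2769 = 10.119.
n = 10.119² + 3 = 102.40 + 3 = 105.4.
Round up.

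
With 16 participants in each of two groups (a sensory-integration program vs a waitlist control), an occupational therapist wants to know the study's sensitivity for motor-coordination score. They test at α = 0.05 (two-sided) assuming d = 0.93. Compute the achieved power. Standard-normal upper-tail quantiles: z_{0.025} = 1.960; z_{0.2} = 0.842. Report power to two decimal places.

power ≈ 0.75

For two equal groups, power = Φ(d·√(n/2) − z_{α/2}).
d·√(n/2) = 0.93 × √(16/2) = 0.93 × 2.828 = 2.630.
z_β = 2.630 − 1.960 = 0.670.
Power = Φ(0.670) = 0.749.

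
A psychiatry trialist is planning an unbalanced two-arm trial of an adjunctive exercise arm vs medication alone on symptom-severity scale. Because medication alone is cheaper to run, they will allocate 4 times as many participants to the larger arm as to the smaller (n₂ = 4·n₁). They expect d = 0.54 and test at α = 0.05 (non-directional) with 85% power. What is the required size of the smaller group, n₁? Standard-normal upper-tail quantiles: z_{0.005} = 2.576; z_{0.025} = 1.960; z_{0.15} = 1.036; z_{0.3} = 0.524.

n₁ = 39

With allocation ratio k = n₂/n₁ = 4, Var(x̄₁−x̄₂) = σ²(1/n₁ + 1/(k·n₁)) = σ²·(k+1)/(k·n₁).
So n₁ = (1 + 1/k)·((z_{α/2} + z_β)/d)² = 1.250 × (2.996/0.54)².
n₁ = 1.250 × 30.78 = 38.5.
Round up: n₁ = 39, giving n₂ = 4 × 39 = 156.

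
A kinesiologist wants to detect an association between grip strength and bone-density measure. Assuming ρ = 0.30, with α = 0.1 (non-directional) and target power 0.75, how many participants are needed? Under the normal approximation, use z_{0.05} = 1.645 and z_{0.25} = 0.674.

n = 60

Fisher's z: C = ½·ln((1+r)/(1−r)) = ½·ln(1.8571) = 0.3095.
n = ((z_{α/2} + z_β)/C)² + 3.
(1.645 + 0.674) / 0.3095 = 2.319 / 0.3095 = 7.493.
n = 7.493² + 3 = 56.14 + 3 = 59.1.
Round up.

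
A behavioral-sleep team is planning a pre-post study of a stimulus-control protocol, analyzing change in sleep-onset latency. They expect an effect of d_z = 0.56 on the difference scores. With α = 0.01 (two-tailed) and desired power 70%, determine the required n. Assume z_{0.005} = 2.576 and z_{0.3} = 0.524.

n = 31 pairs

For a paired (one-sample on differences) test: n = ((z_{α/2} + z_β) / d)².
z_{α/2} + z_β = 2.576 + 0.524 = 3.100.
n = (3.100 / 0.56)² = 5.536² = 30.64.
Round up.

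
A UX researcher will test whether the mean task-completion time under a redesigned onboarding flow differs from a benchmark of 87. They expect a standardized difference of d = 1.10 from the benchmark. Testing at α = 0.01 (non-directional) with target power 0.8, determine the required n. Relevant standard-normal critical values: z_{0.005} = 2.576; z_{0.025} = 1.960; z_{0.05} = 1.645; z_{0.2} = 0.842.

For a one-sample test: n = ((z_{α/2} + z_β) / d)².
z_{α/2} + z_β = 2.576 + 0.842 = 3.418.
n = (3.418 / 1.10)² = 3.107² = 9.66.
Round up.

n = 10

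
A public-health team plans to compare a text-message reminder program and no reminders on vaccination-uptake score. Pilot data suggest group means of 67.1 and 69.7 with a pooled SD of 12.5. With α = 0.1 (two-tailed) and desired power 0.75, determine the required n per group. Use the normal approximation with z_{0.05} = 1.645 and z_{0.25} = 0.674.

Cohen's d = |M₁ − M₂| / SD_pooled = |67.1 − 69.7| / 12.5 = 2.6 / 12.5 = 0.208.
For two independent groups with equal n: n = 2·((z_{α/2} + z_β) / d)².
z_{α/2} + z_β = 1.645 + 0.674 = 2.319.
n = 2 × (2.319 / 0.208)² = 2 × 11.149² = 2 × 124.30 = 248.6.
Round up to the next whole participant.

n = 249 per group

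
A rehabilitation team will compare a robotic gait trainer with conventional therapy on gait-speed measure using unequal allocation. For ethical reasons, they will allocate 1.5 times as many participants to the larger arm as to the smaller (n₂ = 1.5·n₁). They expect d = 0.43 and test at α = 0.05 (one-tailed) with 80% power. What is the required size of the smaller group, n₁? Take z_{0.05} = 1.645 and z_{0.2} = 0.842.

n₁ = 56

With allocation ratio k = n₂/n₁ = 1.5, Var(x̄₁−x̄₂) = σ²(1/n₁ + 1/(k·n₁)) = σ²·(k+1)/(k·n₁).
So n₁ = (1 + 1/k)·((z_{α} + z_β)/d)² = 1.667 × (2.487/0.43)².
n₁ = 1.667 × 33.45 = 55.8.
Round up: n₁ = 56, giving n₂ = 1.5 × 56 = 84.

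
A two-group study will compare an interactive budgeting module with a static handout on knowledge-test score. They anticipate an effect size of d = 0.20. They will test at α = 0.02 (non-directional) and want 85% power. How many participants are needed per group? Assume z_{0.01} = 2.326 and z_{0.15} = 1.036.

For two independent groups with equal n: n = 2·((z_{α/2} + z_β) / d)².
z_{α/2} + z_β = 2.326 + 1.036 = 3.362.
n = 2 × (3.362 / 0.20)² = 2 × 16.810² = 2 × 282.58 = 565.2.
Round up to the next whole participant.

n = 566 per group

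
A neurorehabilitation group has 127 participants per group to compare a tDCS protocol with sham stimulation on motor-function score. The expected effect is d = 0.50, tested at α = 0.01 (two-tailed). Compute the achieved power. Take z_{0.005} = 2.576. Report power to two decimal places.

For two equal groups, power = Φ(d·√(n/2) − z_{α/2}).
d·√(n/2) = 0.50 × √(127/2) = 0.50 × 7.969 = 3.984.
z_β = 3.984 − 2.576 = 1.408.
Power = Φ(1.408) = 0.920.

power ≈ 0.92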